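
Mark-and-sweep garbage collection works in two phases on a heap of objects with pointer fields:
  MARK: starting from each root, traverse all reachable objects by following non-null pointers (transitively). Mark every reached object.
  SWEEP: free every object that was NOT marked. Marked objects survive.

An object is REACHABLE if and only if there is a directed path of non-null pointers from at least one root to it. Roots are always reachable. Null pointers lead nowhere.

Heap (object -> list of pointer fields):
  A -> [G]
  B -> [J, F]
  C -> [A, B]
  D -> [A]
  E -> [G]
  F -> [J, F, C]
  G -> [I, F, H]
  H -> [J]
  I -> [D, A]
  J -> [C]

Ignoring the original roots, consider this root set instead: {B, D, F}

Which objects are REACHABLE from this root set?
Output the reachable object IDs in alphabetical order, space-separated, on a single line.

Answer: A B C D F G H I J

Derivation:
Roots: B D F
Mark B: refs=J F, marked=B
Mark D: refs=A, marked=B D
Mark F: refs=J F C, marked=B D F
Mark J: refs=C, marked=B D F J
Mark A: refs=G, marked=A B D F J
Mark C: refs=A B, marked=A B C D F J
Mark G: refs=I F H, marked=A B C D F G J
Mark I: refs=D A, marked=A B C D F G I J
Mark H: refs=J, marked=A B C D F G H I J
Unmarked (collected): E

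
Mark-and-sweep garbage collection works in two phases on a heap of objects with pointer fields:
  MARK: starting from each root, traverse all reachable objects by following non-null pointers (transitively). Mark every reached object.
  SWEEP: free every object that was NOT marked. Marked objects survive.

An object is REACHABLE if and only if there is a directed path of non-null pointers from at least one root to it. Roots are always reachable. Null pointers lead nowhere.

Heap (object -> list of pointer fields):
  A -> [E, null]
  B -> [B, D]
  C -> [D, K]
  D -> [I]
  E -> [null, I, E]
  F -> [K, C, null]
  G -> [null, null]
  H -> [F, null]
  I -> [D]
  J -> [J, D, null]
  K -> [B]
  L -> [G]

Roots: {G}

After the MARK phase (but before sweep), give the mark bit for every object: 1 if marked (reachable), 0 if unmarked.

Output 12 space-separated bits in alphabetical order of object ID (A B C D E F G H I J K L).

Roots: G
Mark G: refs=null null, marked=G
Unmarked (collected): A B C D E F H I J K L

Answer: 0 0 0 0 0 0 1 0 0 0 0 0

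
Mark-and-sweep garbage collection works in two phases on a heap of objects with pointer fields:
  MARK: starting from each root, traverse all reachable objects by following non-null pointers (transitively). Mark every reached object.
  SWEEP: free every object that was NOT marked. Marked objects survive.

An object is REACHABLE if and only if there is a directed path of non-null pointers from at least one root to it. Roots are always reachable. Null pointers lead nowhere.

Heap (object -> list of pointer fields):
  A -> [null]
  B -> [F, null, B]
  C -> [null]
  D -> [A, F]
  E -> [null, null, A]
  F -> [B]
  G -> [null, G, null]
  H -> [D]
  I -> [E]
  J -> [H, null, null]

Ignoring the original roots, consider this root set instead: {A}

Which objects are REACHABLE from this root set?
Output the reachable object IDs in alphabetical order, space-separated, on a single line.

Roots: A
Mark A: refs=null, marked=A
Unmarked (collected): B C D E F G H I J

Answer: A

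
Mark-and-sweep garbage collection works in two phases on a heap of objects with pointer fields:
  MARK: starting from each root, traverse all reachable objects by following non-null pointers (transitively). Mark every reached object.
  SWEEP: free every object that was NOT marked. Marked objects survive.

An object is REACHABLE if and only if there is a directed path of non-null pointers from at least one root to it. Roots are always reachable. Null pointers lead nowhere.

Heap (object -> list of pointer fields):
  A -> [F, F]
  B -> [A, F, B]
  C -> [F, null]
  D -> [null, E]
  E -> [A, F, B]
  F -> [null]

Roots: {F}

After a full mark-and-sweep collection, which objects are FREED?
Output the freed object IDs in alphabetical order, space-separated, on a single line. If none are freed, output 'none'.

Roots: F
Mark F: refs=null, marked=F
Unmarked (collected): A B C D E

Answer: A B C D E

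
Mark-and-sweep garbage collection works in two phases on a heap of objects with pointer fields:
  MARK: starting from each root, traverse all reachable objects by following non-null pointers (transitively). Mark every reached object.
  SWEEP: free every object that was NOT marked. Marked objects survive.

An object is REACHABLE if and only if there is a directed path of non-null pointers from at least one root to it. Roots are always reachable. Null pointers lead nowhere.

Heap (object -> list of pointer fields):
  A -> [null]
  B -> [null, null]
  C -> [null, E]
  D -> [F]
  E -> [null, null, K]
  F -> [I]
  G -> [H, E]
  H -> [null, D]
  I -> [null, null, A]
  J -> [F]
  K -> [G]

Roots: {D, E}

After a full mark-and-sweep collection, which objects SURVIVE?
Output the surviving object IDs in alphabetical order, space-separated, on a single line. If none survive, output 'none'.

Roots: D E
Mark D: refs=F, marked=D
Mark E: refs=null null K, marked=D E
Mark F: refs=I, marked=D E F
Mark K: refs=G, marked=D E F K
Mark I: refs=null null A, marked=D E F I K
Mark G: refs=H E, marked=D E F G I K
Mark A: refs=null, marked=A D E F G I K
Mark H: refs=null D, marked=A D E F G H I K
Unmarked (collected): B C J

Answer: A D E F G H I K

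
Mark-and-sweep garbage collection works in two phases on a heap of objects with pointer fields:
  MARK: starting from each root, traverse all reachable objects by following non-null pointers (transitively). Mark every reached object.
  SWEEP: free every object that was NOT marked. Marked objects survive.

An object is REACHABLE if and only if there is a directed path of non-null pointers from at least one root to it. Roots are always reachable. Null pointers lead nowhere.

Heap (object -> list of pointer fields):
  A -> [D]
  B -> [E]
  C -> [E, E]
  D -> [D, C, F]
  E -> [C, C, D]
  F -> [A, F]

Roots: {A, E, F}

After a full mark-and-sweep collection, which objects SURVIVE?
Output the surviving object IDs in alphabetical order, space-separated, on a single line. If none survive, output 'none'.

Roots: A E F
Mark A: refs=D, marked=A
Mark E: refs=C C D, marked=A E
Mark F: refs=A F, marked=A E F
Mark D: refs=D C F, marked=A D E F
Mark C: refs=E E, marked=A C D E F
Unmarked (collected): B

Answer: A C D E F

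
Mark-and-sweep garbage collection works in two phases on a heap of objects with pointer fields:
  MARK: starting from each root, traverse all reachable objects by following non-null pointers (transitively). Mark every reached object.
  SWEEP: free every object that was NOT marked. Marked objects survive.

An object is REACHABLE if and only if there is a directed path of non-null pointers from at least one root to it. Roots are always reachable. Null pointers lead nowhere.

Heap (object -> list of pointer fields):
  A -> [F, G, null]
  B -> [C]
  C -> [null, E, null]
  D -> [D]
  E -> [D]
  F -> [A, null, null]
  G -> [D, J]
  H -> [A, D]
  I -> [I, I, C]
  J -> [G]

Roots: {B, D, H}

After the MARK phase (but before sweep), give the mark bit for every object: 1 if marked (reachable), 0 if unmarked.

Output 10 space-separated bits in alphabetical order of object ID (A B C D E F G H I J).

Answer: 1 1 1 1 1 1 1 1 0 1

Derivation:
Roots: B D H
Mark B: refs=C, marked=B
Mark D: refs=D, marked=B D
Mark H: refs=A D, marked=B D H
Mark C: refs=null E null, marked=B C D H
Mark A: refs=F G null, marked=A B C D H
Mark E: refs=D, marked=A B C D E H
Mark F: refs=A null null, marked=A B C D E F H
Mark G: refs=D J, marked=A B C D E F G H
Mark J: refs=G, marked=A B C D E F G H J
Unmarked (collected): I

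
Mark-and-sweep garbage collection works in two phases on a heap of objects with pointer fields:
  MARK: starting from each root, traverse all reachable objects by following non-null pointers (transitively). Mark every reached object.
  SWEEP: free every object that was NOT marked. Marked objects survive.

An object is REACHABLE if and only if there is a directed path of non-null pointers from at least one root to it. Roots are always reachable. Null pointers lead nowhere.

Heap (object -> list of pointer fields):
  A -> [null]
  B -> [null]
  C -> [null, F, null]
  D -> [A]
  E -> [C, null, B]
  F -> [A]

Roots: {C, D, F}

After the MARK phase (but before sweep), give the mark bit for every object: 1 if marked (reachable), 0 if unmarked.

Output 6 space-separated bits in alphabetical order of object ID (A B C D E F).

Answer: 1 0 1 1 0 1

Derivation:
Roots: C D F
Mark C: refs=null F null, marked=C
Mark D: refs=A, marked=C D
Mark F: refs=A, marked=C D F
Mark A: refs=null, marked=A C D F
Unmarked (collected): B E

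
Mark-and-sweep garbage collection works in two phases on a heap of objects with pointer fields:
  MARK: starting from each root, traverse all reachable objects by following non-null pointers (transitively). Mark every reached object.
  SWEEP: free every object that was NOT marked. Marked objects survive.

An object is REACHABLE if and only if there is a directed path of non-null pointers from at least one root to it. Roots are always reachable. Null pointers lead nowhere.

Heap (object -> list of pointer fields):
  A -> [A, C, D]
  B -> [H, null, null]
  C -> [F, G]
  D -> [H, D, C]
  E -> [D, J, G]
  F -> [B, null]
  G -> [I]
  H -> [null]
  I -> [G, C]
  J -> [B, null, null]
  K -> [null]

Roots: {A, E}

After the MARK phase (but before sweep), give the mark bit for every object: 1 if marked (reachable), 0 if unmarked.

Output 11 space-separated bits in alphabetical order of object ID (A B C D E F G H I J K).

Roots: A E
Mark A: refs=A C D, marked=A
Mark E: refs=D J G, marked=A E
Mark C: refs=F G, marked=A C E
Mark D: refs=H D C, marked=A C D E
Mark J: refs=B null null, marked=A C D E J
Mark G: refs=I, marked=A C D E G J
Mark F: refs=B null, marked=A C D E F G J
Mark H: refs=null, marked=A C D E F G H J
Mark B: refs=H null null, marked=A B C D E F G H J
Mark I: refs=G C, marked=A B C D E F G H I J
Unmarked (collected): K

Answer: 1 1 1 1 1 1 1 1 1 1 0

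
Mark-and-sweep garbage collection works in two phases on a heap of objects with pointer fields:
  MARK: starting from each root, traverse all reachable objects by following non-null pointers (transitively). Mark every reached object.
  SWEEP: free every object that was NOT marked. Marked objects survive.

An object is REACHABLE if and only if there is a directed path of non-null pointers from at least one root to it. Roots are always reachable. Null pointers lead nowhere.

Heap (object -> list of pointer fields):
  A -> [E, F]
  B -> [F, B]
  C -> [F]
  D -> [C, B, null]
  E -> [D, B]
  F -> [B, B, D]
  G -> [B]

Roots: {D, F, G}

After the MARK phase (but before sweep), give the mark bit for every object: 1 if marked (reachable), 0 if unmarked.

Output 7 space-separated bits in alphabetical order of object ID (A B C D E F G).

Roots: D F G
Mark D: refs=C B null, marked=D
Mark F: refs=B B D, marked=D F
Mark G: refs=B, marked=D F G
Mark C: refs=F, marked=C D F G
Mark B: refs=F B, marked=B C D F G
Unmarked (collected): A E

Answer: 0 1 1 1 0 1 1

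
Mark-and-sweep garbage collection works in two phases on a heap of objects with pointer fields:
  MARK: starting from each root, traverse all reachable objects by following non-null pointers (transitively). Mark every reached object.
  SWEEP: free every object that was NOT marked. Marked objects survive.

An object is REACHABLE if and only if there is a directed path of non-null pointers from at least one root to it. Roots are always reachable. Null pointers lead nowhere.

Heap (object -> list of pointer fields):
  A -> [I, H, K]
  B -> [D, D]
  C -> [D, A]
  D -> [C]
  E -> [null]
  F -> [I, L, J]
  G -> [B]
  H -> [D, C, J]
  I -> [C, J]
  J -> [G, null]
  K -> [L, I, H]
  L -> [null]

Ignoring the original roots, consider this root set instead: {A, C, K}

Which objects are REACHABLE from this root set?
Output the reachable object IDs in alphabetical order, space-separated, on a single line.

Roots: A C K
Mark A: refs=I H K, marked=A
Mark C: refs=D A, marked=A C
Mark K: refs=L I H, marked=A C K
Mark I: refs=C J, marked=A C I K
Mark H: refs=D C J, marked=A C H I K
Mark D: refs=C, marked=A C D H I K
Mark L: refs=null, marked=A C D H I K L
Mark J: refs=G null, marked=A C D H I J K L
Mark G: refs=B, marked=A C D G H I J K L
Mark B: refs=D D, marked=A B C D G H I J K L
Unmarked (collected): E F

Answer: A B C D G H I J K L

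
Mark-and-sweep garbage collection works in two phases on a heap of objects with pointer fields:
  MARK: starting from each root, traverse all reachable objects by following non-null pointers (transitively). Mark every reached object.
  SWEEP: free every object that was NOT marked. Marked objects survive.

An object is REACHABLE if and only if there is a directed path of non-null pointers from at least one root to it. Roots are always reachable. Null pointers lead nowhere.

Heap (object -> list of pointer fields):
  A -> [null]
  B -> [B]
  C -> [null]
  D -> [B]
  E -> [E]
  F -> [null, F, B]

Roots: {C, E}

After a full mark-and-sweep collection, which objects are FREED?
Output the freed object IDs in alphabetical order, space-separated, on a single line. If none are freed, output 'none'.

Answer: A B D F

Derivation:
Roots: C E
Mark C: refs=null, marked=C
Mark E: refs=E, marked=C E
Unmarked (collected): A B D F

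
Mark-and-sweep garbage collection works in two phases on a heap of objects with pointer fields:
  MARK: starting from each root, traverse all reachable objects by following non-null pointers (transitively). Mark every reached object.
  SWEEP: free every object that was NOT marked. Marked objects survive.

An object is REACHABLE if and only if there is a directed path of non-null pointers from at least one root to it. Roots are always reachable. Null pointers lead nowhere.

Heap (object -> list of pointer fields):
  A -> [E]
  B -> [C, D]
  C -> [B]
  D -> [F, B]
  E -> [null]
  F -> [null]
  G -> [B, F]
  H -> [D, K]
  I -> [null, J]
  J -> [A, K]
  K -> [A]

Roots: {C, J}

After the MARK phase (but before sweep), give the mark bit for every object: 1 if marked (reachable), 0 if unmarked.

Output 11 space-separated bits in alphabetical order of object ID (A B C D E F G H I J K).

Answer: 1 1 1 1 1 1 0 0 0 1 1

Derivation:
Roots: C J
Mark C: refs=B, marked=C
Mark J: refs=A K, marked=C J
Mark B: refs=C D, marked=B C J
Mark A: refs=E, marked=A B C J
Mark K: refs=A, marked=A B C J K
Mark D: refs=F B, marked=A B C D J K
Mark E: refs=null, marked=A B C D E J K
Mark F: refs=null, marked=A B C D E F J K
Unmarked (collected): G H I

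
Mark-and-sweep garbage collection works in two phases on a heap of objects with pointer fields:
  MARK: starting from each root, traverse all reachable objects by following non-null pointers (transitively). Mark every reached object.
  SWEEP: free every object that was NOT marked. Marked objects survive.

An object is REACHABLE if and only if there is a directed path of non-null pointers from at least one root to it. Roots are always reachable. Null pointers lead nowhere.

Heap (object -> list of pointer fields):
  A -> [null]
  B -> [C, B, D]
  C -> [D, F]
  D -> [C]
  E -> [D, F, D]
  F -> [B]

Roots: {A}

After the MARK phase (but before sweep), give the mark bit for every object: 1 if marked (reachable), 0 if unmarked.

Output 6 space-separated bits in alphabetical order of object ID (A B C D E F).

Roots: A
Mark A: refs=null, marked=A
Unmarked (collected): B C D E F

Answer: 1 0 0 0 0 0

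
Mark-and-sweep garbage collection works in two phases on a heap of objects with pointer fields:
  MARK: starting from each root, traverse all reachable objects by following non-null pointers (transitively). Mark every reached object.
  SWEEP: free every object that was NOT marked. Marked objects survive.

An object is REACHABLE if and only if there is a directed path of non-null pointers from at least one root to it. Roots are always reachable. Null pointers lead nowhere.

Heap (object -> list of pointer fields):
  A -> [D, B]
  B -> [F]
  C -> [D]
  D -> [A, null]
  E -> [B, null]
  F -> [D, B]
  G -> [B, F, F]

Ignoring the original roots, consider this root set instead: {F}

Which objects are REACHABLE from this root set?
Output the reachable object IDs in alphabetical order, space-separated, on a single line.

Answer: A B D F

Derivation:
Roots: F
Mark F: refs=D B, marked=F
Mark D: refs=A null, marked=D F
Mark B: refs=F, marked=B D F
Mark A: refs=D B, marked=A B D F
Unmarked (collected): C E G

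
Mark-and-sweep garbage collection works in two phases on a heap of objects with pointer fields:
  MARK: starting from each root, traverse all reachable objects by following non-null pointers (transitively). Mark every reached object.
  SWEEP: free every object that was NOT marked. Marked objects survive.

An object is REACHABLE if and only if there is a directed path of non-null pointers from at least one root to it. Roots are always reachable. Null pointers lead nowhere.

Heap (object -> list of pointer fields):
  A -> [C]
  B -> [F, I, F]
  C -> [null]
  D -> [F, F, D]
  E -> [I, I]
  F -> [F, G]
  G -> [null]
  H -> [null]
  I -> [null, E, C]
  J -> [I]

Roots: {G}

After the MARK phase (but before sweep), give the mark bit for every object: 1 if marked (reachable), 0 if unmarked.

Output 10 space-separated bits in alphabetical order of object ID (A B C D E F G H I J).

Roots: G
Mark G: refs=null, marked=G
Unmarked (collected): A B C D E F H I J

Answer: 0 0 0 0 0 0 1 0 0 0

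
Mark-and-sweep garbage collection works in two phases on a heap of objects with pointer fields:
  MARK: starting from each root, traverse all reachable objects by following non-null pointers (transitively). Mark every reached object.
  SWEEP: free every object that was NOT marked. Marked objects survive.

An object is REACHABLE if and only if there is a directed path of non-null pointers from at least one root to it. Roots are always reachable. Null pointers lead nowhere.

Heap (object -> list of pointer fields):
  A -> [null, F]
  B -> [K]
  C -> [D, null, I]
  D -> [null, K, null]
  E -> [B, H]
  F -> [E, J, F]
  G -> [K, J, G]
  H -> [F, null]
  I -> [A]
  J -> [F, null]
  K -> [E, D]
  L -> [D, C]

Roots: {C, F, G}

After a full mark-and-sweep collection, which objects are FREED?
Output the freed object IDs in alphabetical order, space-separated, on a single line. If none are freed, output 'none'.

Roots: C F G
Mark C: refs=D null I, marked=C
Mark F: refs=E J F, marked=C F
Mark G: refs=K J G, marked=C F G
Mark D: refs=null K null, marked=C D F G
Mark I: refs=A, marked=C D F G I
Mark E: refs=B H, marked=C D E F G I
Mark J: refs=F null, marked=C D E F G I J
Mark K: refs=E D, marked=C D E F G I J K
Mark A: refs=null F, marked=A C D E F G I J K
Mark B: refs=K, marked=A B C D E F G I J K
Mark H: refs=F null, marked=A B C D E F G H I J K
Unmarked (collected): L

Answer: L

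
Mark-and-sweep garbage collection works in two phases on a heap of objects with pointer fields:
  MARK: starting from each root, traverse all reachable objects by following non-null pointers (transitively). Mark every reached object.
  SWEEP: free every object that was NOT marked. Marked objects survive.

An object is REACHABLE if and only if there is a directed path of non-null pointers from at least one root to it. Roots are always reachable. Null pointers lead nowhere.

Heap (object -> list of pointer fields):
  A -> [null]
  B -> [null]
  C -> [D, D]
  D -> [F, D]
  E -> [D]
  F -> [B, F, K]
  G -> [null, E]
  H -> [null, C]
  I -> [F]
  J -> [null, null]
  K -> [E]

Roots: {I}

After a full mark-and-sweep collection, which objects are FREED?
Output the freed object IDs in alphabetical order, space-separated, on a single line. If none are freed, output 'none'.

Roots: I
Mark I: refs=F, marked=I
Mark F: refs=B F K, marked=F I
Mark B: refs=null, marked=B F I
Mark K: refs=E, marked=B F I K
Mark E: refs=D, marked=B E F I K
Mark D: refs=F D, marked=B D E F I K
Unmarked (collected): A C G H J

Answer: A C G H J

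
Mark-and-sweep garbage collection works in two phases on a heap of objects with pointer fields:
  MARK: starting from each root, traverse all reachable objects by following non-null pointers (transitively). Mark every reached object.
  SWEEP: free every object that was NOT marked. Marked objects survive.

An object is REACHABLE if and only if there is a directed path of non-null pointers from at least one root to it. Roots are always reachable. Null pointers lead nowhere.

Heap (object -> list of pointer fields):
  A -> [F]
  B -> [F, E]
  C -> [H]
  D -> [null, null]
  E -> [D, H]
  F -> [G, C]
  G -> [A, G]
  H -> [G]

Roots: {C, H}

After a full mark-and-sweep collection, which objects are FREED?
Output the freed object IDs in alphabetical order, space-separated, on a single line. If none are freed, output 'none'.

Roots: C H
Mark C: refs=H, marked=C
Mark H: refs=G, marked=C H
Mark G: refs=A G, marked=C G H
Mark A: refs=F, marked=A C G H
Mark F: refs=G C, marked=A C F G H
Unmarked (collected): B D E

Answer: B D E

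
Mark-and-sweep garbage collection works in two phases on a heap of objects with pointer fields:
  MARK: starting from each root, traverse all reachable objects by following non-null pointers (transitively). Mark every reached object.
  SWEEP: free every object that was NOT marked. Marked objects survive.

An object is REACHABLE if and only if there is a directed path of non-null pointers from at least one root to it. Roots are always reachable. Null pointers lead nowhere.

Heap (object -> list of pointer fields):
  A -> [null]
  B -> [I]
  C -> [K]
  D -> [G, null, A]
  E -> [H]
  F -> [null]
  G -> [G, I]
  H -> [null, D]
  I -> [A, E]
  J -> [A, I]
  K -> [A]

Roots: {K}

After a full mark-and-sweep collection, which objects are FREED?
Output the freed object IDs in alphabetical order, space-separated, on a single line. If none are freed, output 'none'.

Roots: K
Mark K: refs=A, marked=K
Mark A: refs=null, marked=A K
Unmarked (collected): B C D E F G H I J

Answer: B C D E F G H I J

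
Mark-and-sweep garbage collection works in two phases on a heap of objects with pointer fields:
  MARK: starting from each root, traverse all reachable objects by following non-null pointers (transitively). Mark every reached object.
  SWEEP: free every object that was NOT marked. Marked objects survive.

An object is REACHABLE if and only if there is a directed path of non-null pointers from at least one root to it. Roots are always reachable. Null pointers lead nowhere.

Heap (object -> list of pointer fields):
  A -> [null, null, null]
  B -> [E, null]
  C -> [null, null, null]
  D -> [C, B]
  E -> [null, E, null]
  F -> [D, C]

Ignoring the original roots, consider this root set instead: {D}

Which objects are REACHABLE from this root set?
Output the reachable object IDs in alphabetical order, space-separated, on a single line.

Roots: D
Mark D: refs=C B, marked=D
Mark C: refs=null null null, marked=C D
Mark B: refs=E null, marked=B C D
Mark E: refs=null E null, marked=B C D E
Unmarked (collected): A F

Answer: B C D E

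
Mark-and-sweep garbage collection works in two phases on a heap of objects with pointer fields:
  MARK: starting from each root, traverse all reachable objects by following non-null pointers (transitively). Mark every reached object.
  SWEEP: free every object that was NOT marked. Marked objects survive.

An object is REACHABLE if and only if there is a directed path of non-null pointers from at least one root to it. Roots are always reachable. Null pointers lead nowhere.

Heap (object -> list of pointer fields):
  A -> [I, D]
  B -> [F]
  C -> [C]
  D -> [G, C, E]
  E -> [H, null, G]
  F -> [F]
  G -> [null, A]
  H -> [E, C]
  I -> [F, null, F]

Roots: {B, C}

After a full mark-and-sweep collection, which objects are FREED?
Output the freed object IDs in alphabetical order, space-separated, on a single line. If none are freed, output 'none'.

Answer: A D E G H I

Derivation:
Roots: B C
Mark B: refs=F, marked=B
Mark C: refs=C, marked=B C
Mark F: refs=F, marked=B C F
Unmarked (collected): A D E G H I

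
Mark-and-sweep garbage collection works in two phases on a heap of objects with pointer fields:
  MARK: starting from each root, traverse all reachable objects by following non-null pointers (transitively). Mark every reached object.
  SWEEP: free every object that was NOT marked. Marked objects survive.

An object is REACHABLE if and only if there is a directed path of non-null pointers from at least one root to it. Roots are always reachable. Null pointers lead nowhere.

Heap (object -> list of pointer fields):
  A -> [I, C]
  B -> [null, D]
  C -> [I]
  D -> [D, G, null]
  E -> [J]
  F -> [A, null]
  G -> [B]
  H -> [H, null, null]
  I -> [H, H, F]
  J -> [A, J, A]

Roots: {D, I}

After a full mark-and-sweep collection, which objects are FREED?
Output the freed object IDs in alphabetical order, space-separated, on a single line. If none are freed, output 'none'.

Answer: E J

Derivation:
Roots: D I
Mark D: refs=D G null, marked=D
Mark I: refs=H H F, marked=D I
Mark G: refs=B, marked=D G I
Mark H: refs=H null null, marked=D G H I
Mark F: refs=A null, marked=D F G H I
Mark B: refs=null D, marked=B D F G H I
Mark A: refs=I C, marked=A B D F G H I
Mark C: refs=I, marked=A B C D F G H I
Unmarked (collected): E J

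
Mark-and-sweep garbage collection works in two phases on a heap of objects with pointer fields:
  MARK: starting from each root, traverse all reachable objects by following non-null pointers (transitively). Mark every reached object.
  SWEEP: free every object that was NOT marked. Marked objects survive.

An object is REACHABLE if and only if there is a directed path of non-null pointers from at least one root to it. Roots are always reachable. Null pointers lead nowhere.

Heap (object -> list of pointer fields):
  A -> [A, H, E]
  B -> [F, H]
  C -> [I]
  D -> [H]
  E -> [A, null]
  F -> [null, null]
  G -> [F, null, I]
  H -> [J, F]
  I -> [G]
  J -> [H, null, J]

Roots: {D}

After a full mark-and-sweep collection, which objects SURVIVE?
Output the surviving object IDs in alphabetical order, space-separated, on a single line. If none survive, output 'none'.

Roots: D
Mark D: refs=H, marked=D
Mark H: refs=J F, marked=D H
Mark J: refs=H null J, marked=D H J
Mark F: refs=null null, marked=D F H J
Unmarked (collected): A B C E G I

Answer: D F H J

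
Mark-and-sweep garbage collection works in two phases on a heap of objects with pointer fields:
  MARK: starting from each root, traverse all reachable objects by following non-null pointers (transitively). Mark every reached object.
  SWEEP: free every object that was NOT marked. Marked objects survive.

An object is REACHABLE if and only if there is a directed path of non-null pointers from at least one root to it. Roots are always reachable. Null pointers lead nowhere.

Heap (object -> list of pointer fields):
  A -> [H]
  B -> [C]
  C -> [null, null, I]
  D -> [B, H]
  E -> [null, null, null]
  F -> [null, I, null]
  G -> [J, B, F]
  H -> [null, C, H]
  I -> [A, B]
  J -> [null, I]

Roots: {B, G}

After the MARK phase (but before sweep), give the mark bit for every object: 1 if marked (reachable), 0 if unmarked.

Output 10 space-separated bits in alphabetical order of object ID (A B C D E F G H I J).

Answer: 1 1 1 0 0 1 1 1 1 1

Derivation:
Roots: B G
Mark B: refs=C, marked=B
Mark G: refs=J B F, marked=B G
Mark C: refs=null null I, marked=B C G
Mark J: refs=null I, marked=B C G J
Mark F: refs=null I null, marked=B C F G J
Mark I: refs=A B, marked=B C F G I J
Mark A: refs=H, marked=A B C F G I J
Mark H: refs=null C H, marked=A B C F G H I J
Unmarked (collected): D E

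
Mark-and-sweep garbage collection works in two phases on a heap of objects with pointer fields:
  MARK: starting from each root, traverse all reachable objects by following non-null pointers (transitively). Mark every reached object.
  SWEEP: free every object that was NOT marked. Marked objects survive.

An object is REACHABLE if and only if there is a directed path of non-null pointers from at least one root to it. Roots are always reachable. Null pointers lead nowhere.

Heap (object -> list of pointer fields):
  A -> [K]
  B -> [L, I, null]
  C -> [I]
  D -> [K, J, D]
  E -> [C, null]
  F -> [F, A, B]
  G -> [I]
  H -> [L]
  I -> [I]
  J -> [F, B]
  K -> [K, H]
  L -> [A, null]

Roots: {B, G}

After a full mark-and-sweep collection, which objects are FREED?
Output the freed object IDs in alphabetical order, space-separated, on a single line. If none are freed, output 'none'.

Roots: B G
Mark B: refs=L I null, marked=B
Mark G: refs=I, marked=B G
Mark L: refs=A null, marked=B G L
Mark I: refs=I, marked=B G I L
Mark A: refs=K, marked=A B G I L
Mark K: refs=K H, marked=A B G I K L
Mark H: refs=L, marked=A B G H I K L
Unmarked (collected): C D E F J

Answer: C D E F J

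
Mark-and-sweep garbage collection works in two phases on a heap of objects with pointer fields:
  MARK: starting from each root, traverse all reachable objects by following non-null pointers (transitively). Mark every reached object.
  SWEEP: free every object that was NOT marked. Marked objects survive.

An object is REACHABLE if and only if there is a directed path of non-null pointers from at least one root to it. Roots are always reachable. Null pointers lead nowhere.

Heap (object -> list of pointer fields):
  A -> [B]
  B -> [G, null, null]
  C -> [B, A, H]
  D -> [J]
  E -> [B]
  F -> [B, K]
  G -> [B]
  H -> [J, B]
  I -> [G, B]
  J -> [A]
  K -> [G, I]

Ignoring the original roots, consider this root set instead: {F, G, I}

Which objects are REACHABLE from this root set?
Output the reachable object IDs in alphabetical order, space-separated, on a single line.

Roots: F G I
Mark F: refs=B K, marked=F
Mark G: refs=B, marked=F G
Mark I: refs=G B, marked=F G I
Mark B: refs=G null null, marked=B F G I
Mark K: refs=G I, marked=B F G I K
Unmarked (collected): A C D E H J

Answer: B F G I K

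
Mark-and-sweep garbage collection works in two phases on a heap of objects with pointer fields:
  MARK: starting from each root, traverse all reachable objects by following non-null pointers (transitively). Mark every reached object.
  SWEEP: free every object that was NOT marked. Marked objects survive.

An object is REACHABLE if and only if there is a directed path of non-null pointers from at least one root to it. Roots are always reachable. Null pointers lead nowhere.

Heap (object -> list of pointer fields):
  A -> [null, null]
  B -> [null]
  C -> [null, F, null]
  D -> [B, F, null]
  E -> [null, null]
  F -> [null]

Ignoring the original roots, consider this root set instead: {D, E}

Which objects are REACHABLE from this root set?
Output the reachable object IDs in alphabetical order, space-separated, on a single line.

Roots: D E
Mark D: refs=B F null, marked=D
Mark E: refs=null null, marked=D E
Mark B: refs=null, marked=B D E
Mark F: refs=null, marked=B D E F
Unmarked (collected): A C

Answer: B D E F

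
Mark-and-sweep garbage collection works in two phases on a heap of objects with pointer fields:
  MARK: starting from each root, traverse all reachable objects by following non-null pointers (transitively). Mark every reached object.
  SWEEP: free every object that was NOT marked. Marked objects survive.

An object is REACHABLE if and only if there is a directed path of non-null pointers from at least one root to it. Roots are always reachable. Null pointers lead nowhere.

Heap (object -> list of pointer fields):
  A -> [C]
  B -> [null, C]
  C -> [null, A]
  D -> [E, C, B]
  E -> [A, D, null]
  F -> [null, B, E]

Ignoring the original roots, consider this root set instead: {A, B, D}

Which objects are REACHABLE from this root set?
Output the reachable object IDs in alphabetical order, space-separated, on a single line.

Answer: A B C D E

Derivation:
Roots: A B D
Mark A: refs=C, marked=A
Mark B: refs=null C, marked=A B
Mark D: refs=E C B, marked=A B D
Mark C: refs=null A, marked=A B C D
Mark E: refs=A D null, marked=A B C D E
Unmarked (collected): F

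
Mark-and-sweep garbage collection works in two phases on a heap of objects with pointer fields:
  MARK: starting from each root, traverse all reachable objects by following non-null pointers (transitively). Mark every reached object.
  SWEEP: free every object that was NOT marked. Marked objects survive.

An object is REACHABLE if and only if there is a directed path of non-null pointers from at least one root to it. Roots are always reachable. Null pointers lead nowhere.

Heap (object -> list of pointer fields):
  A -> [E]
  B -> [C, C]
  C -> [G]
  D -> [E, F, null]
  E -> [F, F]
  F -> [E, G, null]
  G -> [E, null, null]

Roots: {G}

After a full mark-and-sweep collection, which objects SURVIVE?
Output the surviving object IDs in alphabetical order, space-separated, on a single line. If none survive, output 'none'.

Answer: E F G

Derivation:
Roots: G
Mark G: refs=E null null, marked=G
Mark E: refs=F F, marked=E G
Mark F: refs=E G null, marked=E F G
Unmarked (collected): A B C D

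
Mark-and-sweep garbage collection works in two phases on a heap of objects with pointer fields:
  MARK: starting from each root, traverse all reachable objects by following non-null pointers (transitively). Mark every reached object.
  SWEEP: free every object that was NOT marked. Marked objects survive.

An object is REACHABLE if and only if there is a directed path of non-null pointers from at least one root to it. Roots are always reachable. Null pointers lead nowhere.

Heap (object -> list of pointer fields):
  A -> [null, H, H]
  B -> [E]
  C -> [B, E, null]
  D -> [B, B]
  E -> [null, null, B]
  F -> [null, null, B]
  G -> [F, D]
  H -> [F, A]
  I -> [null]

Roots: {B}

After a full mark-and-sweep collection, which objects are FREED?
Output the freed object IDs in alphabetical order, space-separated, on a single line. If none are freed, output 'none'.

Roots: B
Mark B: refs=E, marked=B
Mark E: refs=null null B, marked=B E
Unmarked (collected): A C D F G H I

Answer: A C D F G H I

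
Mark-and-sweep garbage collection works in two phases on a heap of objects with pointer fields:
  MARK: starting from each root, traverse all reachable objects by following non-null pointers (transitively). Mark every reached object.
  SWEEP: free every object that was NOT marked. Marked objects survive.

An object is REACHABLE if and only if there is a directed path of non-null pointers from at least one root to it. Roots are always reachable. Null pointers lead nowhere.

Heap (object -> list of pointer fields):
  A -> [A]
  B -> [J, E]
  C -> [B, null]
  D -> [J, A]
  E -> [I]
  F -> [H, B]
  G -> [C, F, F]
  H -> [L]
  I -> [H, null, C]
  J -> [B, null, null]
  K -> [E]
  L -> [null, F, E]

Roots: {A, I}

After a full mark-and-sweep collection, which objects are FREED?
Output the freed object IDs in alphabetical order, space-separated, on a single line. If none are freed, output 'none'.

Answer: D G K

Derivation:
Roots: A I
Mark A: refs=A, marked=A
Mark I: refs=H null C, marked=A I
Mark H: refs=L, marked=A H I
Mark C: refs=B null, marked=A C H I
Mark L: refs=null F E, marked=A C H I L
Mark B: refs=J E, marked=A B C H I L
Mark F: refs=H B, marked=A B C F H I L
Mark E: refs=I, marked=A B C E F H I L
Mark J: refs=B null null, marked=A B C E F H I J L
Unmarked (collected): D G K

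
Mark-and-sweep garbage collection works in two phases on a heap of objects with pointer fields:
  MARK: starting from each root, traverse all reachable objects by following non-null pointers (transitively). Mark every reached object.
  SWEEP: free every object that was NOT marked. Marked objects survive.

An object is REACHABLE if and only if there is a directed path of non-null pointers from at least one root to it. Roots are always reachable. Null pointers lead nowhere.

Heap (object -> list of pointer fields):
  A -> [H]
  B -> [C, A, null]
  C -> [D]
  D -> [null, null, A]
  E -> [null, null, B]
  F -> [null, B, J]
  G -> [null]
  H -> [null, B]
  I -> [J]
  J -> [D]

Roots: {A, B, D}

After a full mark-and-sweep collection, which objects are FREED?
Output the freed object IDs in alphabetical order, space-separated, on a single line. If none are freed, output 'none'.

Answer: E F G I J

Derivation:
Roots: A B D
Mark A: refs=H, marked=A
Mark B: refs=C A null, marked=A B
Mark D: refs=null null A, marked=A B D
Mark H: refs=null B, marked=A B D H
Mark C: refs=D, marked=A B C D H
Unmarked (collected): E F G I J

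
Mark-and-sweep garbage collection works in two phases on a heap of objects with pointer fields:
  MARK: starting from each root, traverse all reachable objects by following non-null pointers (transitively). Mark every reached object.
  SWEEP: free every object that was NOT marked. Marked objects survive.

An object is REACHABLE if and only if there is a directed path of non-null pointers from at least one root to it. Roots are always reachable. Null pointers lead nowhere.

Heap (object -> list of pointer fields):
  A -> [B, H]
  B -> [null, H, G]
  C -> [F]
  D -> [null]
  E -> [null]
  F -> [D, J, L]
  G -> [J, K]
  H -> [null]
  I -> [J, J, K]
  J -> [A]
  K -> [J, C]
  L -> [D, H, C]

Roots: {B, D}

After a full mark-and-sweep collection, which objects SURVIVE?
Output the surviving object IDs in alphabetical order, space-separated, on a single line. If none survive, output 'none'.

Answer: A B C D F G H J K L

Derivation:
Roots: B D
Mark B: refs=null H G, marked=B
Mark D: refs=null, marked=B D
Mark H: refs=null, marked=B D H
Mark G: refs=J K, marked=B D G H
Mark J: refs=A, marked=B D G H J
Mark K: refs=J C, marked=B D G H J K
Mark A: refs=B H, marked=A B D G H J K
Mark C: refs=F, marked=A B C D G H J K
Mark F: refs=D J L, marked=A B C D F G H J K
Mark L: refs=D H C, marked=A B C D F G H J K L
Unmarked (collected): E I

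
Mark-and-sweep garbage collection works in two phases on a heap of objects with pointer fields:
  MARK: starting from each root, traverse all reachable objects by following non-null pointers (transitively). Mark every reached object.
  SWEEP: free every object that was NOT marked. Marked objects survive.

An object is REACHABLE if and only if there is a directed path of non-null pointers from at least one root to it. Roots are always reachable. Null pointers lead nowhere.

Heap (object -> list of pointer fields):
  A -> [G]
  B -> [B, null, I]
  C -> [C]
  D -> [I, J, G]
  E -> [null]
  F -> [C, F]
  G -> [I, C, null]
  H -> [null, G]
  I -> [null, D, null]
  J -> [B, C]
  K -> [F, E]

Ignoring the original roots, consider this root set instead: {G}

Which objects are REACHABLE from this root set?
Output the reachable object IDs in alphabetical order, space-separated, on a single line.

Answer: B C D G I J

Derivation:
Roots: G
Mark G: refs=I C null, marked=G
Mark I: refs=null D null, marked=G I
Mark C: refs=C, marked=C G I
Mark D: refs=I J G, marked=C D G I
Mark J: refs=B C, marked=C D G I J
Mark B: refs=B null I, marked=B C D G I J
Unmarked (collected): A E F H K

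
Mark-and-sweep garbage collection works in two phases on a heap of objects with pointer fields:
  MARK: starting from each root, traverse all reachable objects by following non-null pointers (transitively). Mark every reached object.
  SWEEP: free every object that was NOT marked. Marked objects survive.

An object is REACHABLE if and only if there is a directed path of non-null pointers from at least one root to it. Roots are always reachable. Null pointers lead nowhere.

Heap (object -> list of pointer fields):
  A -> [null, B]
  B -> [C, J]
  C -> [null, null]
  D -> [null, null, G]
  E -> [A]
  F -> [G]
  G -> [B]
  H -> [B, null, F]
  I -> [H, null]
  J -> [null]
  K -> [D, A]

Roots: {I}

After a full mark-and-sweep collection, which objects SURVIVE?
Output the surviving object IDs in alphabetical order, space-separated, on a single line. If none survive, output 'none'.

Roots: I
Mark I: refs=H null, marked=I
Mark H: refs=B null F, marked=H I
Mark B: refs=C J, marked=B H I
Mark F: refs=G, marked=B F H I
Mark C: refs=null null, marked=B C F H I
Mark J: refs=null, marked=B C F H I J
Mark G: refs=B, marked=B C F G H I J
Unmarked (collected): A D E K

Answer: B C F G H I J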